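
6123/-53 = -6123/53 = - 115.53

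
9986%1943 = 271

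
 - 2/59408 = - 1/29704  =  - 0.00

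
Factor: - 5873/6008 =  - 2^( - 3 )*7^1*751^( - 1) * 839^1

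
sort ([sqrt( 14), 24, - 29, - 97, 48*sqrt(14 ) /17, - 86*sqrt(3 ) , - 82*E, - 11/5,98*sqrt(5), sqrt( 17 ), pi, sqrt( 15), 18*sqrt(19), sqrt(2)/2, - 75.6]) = [ - 82* E, - 86*sqrt( 3),  -  97, - 75.6 , - 29,-11/5, sqrt(2) /2, pi , sqrt(14 ),  sqrt ( 15 ), sqrt( 17), 48*sqrt(14) /17, 24, 18*sqrt( 19), 98*sqrt(5 )] 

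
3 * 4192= 12576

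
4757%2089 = 579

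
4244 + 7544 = 11788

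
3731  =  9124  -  5393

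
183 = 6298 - 6115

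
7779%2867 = 2045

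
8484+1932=10416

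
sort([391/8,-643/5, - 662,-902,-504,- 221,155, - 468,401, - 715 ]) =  [ -902,-715,-662, - 504, - 468,-221, - 643/5, 391/8,155, 401 ] 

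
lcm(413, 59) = 413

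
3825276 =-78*( - 49042)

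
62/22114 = 31/11057 = 0.00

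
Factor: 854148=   2^2*3^1*17^1*53^1*79^1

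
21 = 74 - 53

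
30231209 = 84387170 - 54155961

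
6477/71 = 91 + 16/71   =  91.23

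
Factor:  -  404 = -2^2*101^1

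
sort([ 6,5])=[ 5, 6]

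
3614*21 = 75894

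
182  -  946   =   - 764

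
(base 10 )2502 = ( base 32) 2e6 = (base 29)2s8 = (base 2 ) 100111000110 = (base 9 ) 3380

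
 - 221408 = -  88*2516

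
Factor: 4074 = 2^1*3^1 * 7^1*97^1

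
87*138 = 12006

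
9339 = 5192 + 4147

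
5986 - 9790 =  - 3804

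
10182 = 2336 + 7846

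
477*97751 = 46627227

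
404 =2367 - 1963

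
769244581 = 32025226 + 737219355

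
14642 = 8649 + 5993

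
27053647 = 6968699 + 20084948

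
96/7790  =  48/3895 = 0.01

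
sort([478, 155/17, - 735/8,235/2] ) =[ - 735/8,155/17,235/2,478]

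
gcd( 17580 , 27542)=586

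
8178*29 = 237162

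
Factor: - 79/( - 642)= 2^(  -  1)*3^( - 1 )*79^1*107^( -1) 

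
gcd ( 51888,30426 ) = 6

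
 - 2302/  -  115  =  2302/115 = 20.02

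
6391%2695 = 1001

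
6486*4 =25944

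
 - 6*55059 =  - 330354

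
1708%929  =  779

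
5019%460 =419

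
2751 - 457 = 2294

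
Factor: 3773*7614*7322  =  210343648284 = 2^2*3^4 * 7^4*11^1*47^1 * 523^1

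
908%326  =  256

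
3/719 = 3/719 = 0.00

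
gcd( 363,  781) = 11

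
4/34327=4/34327 = 0.00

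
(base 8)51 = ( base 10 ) 41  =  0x29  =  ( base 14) 2D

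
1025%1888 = 1025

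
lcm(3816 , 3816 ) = 3816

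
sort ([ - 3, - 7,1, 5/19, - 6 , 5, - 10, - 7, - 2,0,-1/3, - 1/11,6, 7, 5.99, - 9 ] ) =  [ - 10, - 9, - 7, - 7, - 6, - 3, - 2, - 1/3,-1/11, 0,5/19,  1,5,5.99, 6,  7 ]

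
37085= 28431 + 8654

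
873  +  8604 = 9477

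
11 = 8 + 3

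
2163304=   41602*52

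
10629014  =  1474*7211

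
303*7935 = 2404305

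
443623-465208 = -21585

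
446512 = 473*944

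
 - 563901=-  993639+429738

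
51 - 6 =45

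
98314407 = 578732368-480417961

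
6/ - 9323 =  - 1+9317/9323 = -0.00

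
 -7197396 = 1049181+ - 8246577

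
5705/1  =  5705 = 5705.00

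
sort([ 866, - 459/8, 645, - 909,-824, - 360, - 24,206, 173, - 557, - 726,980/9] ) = [ - 909, - 824,-726,-557,  -  360, - 459/8, - 24, 980/9, 173,206,  645,866 ]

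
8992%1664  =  672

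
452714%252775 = 199939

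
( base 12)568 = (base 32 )p0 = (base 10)800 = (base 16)320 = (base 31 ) PP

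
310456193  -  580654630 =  - 270198437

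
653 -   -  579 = 1232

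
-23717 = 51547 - 75264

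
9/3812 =9/3812 = 0.00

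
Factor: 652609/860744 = 2^( - 3 )*17^( - 1 )*6329^( - 1 )*652609^1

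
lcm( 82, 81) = 6642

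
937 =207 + 730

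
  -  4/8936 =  - 1 + 2233/2234 =-0.00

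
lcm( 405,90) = 810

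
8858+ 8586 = 17444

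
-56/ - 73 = 56/73= 0.77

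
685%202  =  79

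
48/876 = 4/73 = 0.05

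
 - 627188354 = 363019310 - 990207664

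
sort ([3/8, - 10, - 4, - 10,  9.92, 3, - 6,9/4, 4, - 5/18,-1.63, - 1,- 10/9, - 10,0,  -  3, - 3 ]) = [-10,-10, - 10, - 6, - 4, - 3, - 3, - 1.63, - 10/9 , - 1, - 5/18,0,  3/8,9/4 , 3,4, 9.92]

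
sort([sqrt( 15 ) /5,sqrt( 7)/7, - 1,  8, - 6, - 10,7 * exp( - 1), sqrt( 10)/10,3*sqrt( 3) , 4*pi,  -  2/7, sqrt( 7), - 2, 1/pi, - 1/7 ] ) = [ - 10, - 6,-2, - 1, - 2/7, - 1/7,sqrt( 10) /10, 1/pi,sqrt( 7 )/7,sqrt( 15)/5, 7*exp( - 1),  sqrt ( 7),3*sqrt( 3),8, 4  *pi]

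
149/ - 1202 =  - 1+1053/1202 = - 0.12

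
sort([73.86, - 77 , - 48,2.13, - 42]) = [ -77,-48,  -  42, 2.13 , 73.86]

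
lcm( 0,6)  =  0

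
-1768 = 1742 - 3510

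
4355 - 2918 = 1437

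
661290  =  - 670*(- 987)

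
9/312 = 3/104= 0.03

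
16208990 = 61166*265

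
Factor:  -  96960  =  -2^6 * 3^1*5^1 * 101^1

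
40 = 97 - 57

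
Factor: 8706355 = 5^1 * 7^1*248753^1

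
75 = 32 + 43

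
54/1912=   27/956 = 0.03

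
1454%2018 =1454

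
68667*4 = 274668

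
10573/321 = 32 + 301/321  =  32.94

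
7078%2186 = 520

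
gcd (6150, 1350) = 150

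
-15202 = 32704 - 47906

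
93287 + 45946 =139233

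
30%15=0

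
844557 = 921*917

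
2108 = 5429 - 3321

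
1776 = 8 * 222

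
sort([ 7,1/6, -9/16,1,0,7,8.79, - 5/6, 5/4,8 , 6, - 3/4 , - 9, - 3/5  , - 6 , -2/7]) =[ - 9 , - 6, - 5/6 , - 3/4, - 3/5, - 9/16,  -  2/7,0, 1/6,  1,  5/4, 6,  7,  7, 8 , 8.79]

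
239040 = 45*5312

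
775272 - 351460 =423812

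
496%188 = 120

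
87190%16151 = 6435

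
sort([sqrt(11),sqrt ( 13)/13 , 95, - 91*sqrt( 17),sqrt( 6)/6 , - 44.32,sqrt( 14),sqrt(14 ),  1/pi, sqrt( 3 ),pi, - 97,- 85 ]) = [ - 91*sqrt(17),  -  97,-85, - 44.32, sqrt( 13)/13,1/pi,  sqrt(6 ) /6,sqrt( 3), pi , sqrt(  11) , sqrt(14), sqrt(14),95] 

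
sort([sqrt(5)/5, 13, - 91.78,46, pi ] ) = [ - 91.78, sqrt (5)/5, pi, 13, 46]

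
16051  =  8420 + 7631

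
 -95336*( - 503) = 47954008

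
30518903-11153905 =19364998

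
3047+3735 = 6782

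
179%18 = 17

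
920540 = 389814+530726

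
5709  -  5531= 178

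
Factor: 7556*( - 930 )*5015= - 35240806200 = - 2^3*3^1*5^2 * 17^1*  31^1*59^1*1889^1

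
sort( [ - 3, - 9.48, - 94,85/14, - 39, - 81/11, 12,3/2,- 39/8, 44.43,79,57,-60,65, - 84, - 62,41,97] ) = [ - 94, - 84, -62, - 60,- 39, -9.48, - 81/11,-39/8, - 3,3/2,85/14,  12,41,44.43,57,65,79,97 ]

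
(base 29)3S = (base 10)115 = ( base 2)1110011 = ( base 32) 3j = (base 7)223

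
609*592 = 360528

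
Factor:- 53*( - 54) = 2862 = 2^1*3^3*53^1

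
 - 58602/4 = -29301/2 = - 14650.50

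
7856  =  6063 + 1793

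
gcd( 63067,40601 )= 1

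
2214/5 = 2214/5 =442.80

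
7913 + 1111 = 9024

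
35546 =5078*7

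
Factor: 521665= 5^1 *101^1 * 1033^1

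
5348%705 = 413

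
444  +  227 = 671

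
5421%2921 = 2500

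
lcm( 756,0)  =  0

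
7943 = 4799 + 3144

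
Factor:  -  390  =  -2^1*3^1*5^1*13^1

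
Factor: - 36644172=  -  2^2*3^1*601^1*5081^1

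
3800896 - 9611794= - 5810898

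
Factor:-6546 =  -2^1* 3^1*1091^1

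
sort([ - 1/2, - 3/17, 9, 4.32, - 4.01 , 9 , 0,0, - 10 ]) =[ - 10, -4.01, - 1/2, - 3/17, 0,  0, 4.32 , 9, 9]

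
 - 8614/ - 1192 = 7 + 135/596 =7.23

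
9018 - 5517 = 3501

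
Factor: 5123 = 47^1*109^1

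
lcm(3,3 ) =3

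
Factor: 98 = 2^1*7^2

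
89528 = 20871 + 68657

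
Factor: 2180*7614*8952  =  148589951040= 2^6*3^5*5^1*47^1*109^1*373^1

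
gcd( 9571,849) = 1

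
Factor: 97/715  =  5^(-1)*11^(- 1)*13^( - 1)*97^1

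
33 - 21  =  12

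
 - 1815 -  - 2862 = 1047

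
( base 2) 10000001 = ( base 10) 129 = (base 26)4p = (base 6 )333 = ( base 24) 59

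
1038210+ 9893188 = 10931398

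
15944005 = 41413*385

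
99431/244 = 407 + 123/244= 407.50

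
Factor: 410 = 2^1*5^1  *  41^1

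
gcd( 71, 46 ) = 1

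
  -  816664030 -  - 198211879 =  -618452151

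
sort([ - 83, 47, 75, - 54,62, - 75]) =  [ - 83, - 75, - 54, 47, 62,  75] 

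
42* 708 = 29736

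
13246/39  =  339 + 25/39  =  339.64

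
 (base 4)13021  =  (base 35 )D2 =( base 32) e9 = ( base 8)711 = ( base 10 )457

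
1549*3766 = 5833534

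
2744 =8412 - 5668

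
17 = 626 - 609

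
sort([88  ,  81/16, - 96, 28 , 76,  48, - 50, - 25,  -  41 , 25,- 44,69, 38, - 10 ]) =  [ - 96, - 50, - 44  , - 41, - 25,  -  10 , 81/16, 25,28,38, 48,69, 76, 88 ]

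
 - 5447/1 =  - 5447 = - 5447.00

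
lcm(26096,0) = 0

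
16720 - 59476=-42756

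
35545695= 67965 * 523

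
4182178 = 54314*77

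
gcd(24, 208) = 8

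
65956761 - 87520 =65869241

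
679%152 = 71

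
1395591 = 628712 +766879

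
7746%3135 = 1476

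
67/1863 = 67/1863 = 0.04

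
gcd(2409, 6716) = 73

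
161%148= 13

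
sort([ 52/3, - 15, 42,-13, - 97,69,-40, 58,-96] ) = [ - 97, - 96, - 40, -15,-13, 52/3 , 42, 58, 69]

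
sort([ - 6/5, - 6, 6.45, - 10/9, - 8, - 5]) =[-8, - 6,-5, - 6/5, - 10/9, 6.45]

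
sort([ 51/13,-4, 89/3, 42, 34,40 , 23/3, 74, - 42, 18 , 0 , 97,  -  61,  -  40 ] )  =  [  -  61, - 42, - 40, - 4, 0,51/13 , 23/3,18,89/3, 34, 40, 42,74, 97 ]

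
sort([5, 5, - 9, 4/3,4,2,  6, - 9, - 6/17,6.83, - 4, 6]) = [ - 9, - 9, - 4, - 6/17,4/3 , 2, 4, 5, 5 , 6,6,6.83]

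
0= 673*0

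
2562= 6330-3768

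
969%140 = 129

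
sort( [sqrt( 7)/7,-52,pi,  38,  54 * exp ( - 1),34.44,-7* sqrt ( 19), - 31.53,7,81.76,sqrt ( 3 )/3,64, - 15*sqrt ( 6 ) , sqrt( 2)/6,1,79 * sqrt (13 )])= [  -  52, - 15*sqrt (6), - 31.53, -7*sqrt( 19), sqrt(2)/6,sqrt ( 7 )/7, sqrt( 3)/3, 1,pi,7,54 * exp(  -  1),34.44,38 , 64,81.76,79*sqrt(13)]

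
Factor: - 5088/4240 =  - 2^1  *3^1*5^( - 1)   =  -6/5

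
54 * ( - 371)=-20034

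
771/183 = 4 + 13/61=4.21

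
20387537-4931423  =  15456114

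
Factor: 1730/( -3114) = -3^( - 2 )  *5^1 = -5/9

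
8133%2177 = 1602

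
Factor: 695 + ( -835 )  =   - 2^2 * 5^1* 7^1= - 140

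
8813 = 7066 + 1747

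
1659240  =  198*8380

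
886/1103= 886/1103 = 0.80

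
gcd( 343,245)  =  49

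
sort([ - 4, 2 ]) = [ - 4, 2]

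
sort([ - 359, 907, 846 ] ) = [ - 359, 846,907 ] 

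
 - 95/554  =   - 1+459/554 = - 0.17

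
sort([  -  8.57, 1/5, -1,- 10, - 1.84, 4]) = [ - 10, - 8.57,  -  1.84, - 1, 1/5,4 ]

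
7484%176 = 92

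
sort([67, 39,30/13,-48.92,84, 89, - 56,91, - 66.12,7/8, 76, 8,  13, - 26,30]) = [ - 66.12,  -  56 , - 48.92 , - 26,  7/8,  30/13,8, 13,  30,  39 , 67,  76,84 , 89,  91]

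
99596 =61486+38110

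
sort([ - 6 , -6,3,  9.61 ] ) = [ -6,-6,3,9.61]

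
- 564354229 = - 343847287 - 220506942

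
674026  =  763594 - 89568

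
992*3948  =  3916416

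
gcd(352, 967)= 1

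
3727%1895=1832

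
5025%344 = 209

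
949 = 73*13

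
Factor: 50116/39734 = 25058/19867  =  2^1*11^1*17^1*67^1*19867^( - 1)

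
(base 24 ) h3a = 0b10011010010010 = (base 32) 9ki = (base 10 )9874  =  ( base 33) 927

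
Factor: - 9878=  - 2^1*11^1*449^1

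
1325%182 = 51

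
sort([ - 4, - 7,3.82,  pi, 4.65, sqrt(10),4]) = [ - 7, - 4,pi,sqrt( 10),  3.82, 4, 4.65] 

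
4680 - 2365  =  2315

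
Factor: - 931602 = -2^1*3^1*7^1*41^1*541^1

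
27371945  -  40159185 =-12787240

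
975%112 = 79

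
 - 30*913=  - 27390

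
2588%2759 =2588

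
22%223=22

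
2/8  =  1/4 = 0.25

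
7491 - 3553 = 3938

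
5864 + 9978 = 15842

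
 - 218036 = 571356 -789392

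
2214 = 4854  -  2640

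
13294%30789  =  13294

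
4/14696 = 1/3674=0.00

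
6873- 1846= 5027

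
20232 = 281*72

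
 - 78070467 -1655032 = -79725499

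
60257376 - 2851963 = 57405413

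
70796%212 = 200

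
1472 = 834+638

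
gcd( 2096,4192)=2096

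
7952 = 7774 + 178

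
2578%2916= 2578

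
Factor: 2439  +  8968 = 11407  =  11^1*17^1*61^1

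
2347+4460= 6807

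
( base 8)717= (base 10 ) 463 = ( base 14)251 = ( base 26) HL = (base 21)111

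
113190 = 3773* 30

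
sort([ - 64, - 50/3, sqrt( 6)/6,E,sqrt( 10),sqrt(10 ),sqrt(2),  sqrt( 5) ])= [ - 64 , - 50/3, sqrt(6) /6,sqrt ( 2) , sqrt( 5),E,  sqrt( 10),sqrt(10) ] 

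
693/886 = 693/886 = 0.78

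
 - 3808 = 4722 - 8530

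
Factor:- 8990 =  - 2^1 * 5^1 * 29^1 * 31^1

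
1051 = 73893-72842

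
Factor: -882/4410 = -1/5 = -5^(-1 ) 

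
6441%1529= 325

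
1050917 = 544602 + 506315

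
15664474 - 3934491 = 11729983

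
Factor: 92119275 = 3^4 * 5^2*45491^1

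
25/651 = 25/651  =  0.04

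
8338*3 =25014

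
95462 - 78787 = 16675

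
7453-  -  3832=11285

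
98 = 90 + 8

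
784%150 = 34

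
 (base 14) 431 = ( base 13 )4b8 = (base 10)827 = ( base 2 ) 1100111011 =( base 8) 1473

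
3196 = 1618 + 1578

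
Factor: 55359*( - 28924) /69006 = -2^1*3^1*31^(  -  1)*53^ ( - 1 )*1033^1*6151^1 = - 38123898/1643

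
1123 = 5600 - 4477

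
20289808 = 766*26488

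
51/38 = 1 + 13/38 = 1.34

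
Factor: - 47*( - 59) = 47^1*59^1 = 2773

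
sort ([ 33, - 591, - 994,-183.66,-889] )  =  [-994,-889,-591, - 183.66, 33 ] 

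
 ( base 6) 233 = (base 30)33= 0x5D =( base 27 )3C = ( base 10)93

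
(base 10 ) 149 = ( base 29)54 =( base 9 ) 175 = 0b10010101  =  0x95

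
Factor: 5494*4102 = 2^2*7^1 * 41^1*67^1*  293^1 = 22536388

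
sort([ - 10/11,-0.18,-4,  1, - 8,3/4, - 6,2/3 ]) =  [ - 8, - 6, - 4,  -  10/11,-0.18,2/3,3/4 , 1 ] 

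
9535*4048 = 38597680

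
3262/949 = 3 + 415/949 = 3.44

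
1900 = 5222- 3322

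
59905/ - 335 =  - 11981/67= - 178.82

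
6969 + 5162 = 12131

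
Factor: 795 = 3^1*5^1  *53^1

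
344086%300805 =43281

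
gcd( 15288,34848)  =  24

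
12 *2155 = 25860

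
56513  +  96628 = 153141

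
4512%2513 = 1999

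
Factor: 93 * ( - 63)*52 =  - 304668 = - 2^2*3^3*  7^1*13^1*31^1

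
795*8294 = 6593730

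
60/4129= 60/4129 = 0.01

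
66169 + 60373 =126542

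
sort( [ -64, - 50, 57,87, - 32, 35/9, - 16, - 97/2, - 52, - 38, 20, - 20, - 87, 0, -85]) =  [ - 87 , - 85, - 64, - 52,  -  50, - 97/2, - 38, - 32, - 20,-16,0,35/9, 20,57,87] 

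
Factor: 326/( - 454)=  - 163/227= -  163^1 * 227^(-1)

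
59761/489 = 59761/489 = 122.21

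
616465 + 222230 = 838695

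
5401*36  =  194436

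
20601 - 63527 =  -42926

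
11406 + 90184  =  101590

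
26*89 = 2314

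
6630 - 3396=3234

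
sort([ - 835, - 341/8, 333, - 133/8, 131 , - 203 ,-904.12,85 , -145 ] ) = [ - 904.12,  -  835, - 203, - 145, - 341/8, - 133/8,85 , 131,  333] 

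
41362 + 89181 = 130543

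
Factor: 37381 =29^1*1289^1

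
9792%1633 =1627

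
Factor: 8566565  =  5^1*7^1 * 244759^1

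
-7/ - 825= 7/825 = 0.01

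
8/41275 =8/41275 = 0.00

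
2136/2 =1068=1068.00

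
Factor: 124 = 2^2*31^1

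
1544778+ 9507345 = 11052123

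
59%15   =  14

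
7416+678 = 8094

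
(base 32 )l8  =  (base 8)1250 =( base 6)3052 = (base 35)JF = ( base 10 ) 680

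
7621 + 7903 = 15524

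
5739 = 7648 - 1909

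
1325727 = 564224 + 761503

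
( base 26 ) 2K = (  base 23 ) 33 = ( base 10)72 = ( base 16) 48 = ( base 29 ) 2E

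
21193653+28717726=49911379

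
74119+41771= 115890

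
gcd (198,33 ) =33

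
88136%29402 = 29332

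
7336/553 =13 + 21/79 = 13.27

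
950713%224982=50785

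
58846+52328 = 111174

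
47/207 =47/207 = 0.23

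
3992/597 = 3992/597 = 6.69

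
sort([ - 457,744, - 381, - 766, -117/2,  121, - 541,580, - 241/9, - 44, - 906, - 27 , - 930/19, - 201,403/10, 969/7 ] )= [ - 906,-766, - 541, - 457, - 381, - 201,- 117/2, - 930/19, - 44, - 27, - 241/9, 403/10, 121, 969/7, 580, 744]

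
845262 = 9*93918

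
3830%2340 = 1490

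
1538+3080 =4618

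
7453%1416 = 373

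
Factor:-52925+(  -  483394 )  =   -536319=   - 3^2*7^1*8513^1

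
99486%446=28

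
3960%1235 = 255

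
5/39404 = 5/39404  =  0.00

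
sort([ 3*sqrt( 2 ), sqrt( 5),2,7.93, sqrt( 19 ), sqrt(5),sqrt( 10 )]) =[2,sqrt( 5 ) , sqrt( 5),sqrt( 10 ), 3*sqrt( 2 ),sqrt (19 ),  7.93]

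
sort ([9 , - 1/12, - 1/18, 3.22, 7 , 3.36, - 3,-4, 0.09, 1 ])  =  [ - 4, - 3, - 1/12, - 1/18,  0.09,1, 3.22,3.36,7, 9]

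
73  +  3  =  76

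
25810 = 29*890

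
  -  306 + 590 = 284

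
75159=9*8351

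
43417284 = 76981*564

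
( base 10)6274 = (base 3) 22121101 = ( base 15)1CD4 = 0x1882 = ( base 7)24202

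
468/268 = 117/67  =  1.75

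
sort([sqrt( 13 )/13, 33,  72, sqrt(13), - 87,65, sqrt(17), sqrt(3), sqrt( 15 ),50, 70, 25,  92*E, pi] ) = [ - 87, sqrt( 13)/13,sqrt(3),  pi, sqrt( 13),  sqrt(15 ), sqrt(17),25, 33, 50 , 65, 70, 72, 92*E]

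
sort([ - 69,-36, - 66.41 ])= [ - 69, - 66.41, - 36]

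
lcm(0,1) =0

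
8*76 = 608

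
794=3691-2897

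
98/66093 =98/66093= 0.00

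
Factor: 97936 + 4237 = 83^1*1231^1 = 102173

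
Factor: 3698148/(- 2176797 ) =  - 2^2*7^(-1 )*47^1*79^1*83^1*103657^(-1) = - 1232716/725599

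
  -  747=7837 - 8584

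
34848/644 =8712/161  =  54.11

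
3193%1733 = 1460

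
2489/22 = 113 + 3/22 = 113.14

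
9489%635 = 599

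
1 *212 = 212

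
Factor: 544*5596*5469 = 2^7*3^1 * 17^1*1399^1*1823^1 =16648861056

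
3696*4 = 14784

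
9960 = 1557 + 8403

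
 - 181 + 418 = 237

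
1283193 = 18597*69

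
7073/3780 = 1  +  3293/3780 = 1.87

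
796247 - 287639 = 508608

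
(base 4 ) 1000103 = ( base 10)4115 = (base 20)a5f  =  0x1013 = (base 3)12122102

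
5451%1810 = 21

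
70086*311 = 21796746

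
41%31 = 10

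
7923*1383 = 10957509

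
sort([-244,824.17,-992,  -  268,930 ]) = [-992,  -  268, -244,824.17 , 930 ] 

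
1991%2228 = 1991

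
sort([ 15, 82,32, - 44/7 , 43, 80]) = [ - 44/7, 15,32,43, 80, 82]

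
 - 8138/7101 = -2+6064/7101= - 1.15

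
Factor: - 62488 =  -2^3*73^1*107^1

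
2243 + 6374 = 8617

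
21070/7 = 3010 = 3010.00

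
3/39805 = 3/39805 = 0.00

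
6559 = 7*937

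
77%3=2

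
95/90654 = 95/90654= 0.00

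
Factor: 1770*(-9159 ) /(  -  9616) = 8105715/4808 = 2^ ( - 3)*3^2 * 5^1*43^1*59^1*71^1 * 601^( - 1 ) 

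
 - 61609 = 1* ( - 61609)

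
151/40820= 151/40820 = 0.00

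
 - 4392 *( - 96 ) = 421632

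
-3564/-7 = 509 + 1/7 = 509.14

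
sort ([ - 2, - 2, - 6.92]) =[  -  6.92,-2,  -  2 ]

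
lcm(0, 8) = 0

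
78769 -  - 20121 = 98890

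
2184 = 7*312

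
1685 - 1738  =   - 53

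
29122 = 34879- 5757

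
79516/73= 1089 + 19/73=1089.26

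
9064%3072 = 2920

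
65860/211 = 312 + 28/211= 312.13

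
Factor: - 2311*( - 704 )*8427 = 2^6*3^1*11^1*53^2*2311^1 = 13710257088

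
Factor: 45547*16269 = 741004143=3^1*11^1 * 17^1*29^1*37^1*1231^1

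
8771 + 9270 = 18041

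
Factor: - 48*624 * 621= - 18600192 = -  2^8 * 3^5*13^1*23^1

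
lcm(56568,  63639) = 509112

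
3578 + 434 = 4012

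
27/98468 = 27/98468 = 0.00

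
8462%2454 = 1100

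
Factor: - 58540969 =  - 58540969^1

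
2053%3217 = 2053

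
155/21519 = 155/21519  =  0.01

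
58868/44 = 14717/11 = 1337.91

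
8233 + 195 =8428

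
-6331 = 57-6388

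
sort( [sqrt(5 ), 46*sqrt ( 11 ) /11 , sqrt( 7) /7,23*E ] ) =[sqrt( 7) /7, sqrt( 5),46*sqrt( 11) /11,23*E]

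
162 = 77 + 85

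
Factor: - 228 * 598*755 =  - 102939720 = - 2^3*3^1 * 5^1*13^1*19^1*23^1*151^1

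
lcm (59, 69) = 4071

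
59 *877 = 51743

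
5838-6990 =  - 1152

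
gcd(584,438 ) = 146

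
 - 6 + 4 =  - 2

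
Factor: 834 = 2^1*3^1 *139^1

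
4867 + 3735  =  8602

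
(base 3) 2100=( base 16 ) 3F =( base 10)63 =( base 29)25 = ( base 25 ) 2d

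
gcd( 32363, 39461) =1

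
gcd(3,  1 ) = 1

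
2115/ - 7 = - 2115/7 = -  302.14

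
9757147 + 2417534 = 12174681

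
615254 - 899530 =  - 284276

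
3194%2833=361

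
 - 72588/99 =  - 24196/33= - 733.21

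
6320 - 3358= 2962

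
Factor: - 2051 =-7^1*293^1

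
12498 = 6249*2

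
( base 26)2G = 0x44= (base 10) 68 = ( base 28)2C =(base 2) 1000100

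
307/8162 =307/8162 =0.04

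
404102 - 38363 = 365739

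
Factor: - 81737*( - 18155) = 5^1*3631^1*81737^1 = 1483935235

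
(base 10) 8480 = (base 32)890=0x2120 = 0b10000100100000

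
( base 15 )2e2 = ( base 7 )1634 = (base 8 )1226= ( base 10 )662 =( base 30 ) m2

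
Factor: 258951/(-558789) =  -  19^1*41^( - 1)= -19/41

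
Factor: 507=3^1* 13^2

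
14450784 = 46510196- 32059412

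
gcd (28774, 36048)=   2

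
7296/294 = 1216/49 = 24.82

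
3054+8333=11387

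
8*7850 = 62800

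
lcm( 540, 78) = 7020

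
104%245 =104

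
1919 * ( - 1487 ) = -2853553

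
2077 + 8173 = 10250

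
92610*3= 277830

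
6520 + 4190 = 10710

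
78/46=1 + 16/23=1.70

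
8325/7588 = 8325/7588 =1.10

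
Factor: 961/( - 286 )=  - 2^( - 1 )*11^(-1)*13^( - 1 ) *31^2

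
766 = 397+369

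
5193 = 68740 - 63547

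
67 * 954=63918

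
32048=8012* 4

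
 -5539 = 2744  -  8283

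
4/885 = 4/885 = 0.00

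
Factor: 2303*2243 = 7^2  *  47^1*2243^1 = 5165629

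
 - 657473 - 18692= - 676165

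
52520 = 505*104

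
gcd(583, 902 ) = 11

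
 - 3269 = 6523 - 9792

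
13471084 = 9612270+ 3858814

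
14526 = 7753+6773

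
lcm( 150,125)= 750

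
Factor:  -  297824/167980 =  - 328/185 = -2^3*5^(-1 )*37^ ( - 1)*41^1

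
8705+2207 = 10912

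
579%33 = 18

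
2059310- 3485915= - 1426605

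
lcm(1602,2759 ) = 49662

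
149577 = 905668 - 756091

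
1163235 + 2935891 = 4099126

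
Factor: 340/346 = 170/173 = 2^1*5^1 * 17^1*173^(-1) 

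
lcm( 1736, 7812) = 15624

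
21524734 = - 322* ( - 66847 ) 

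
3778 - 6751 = -2973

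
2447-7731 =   -  5284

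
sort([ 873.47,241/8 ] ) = [241/8,873.47]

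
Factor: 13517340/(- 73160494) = - 6758670/36580247  =  - 2^1* 3^1*5^1*11^(-1)* 113^( -1 )*29429^( - 1 )*225289^1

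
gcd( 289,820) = 1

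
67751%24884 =17983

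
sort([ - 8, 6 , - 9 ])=[ - 9, - 8, 6 ] 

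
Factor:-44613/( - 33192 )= 2^(-3)*461^(-1 )*4957^1 = 4957/3688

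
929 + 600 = 1529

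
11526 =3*3842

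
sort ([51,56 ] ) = [51, 56]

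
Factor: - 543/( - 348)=181/116 = 2^(  -  2 )*29^( - 1 )*181^1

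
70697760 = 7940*8904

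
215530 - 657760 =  - 442230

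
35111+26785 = 61896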